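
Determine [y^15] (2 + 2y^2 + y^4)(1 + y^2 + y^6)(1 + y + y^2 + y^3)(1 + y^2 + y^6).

(2 + 2y^2 + y^4) has coefficients 2,0,2,0,1 for degrees 0…4.
(1 + y^2 + y^6) has coefficients 1,0,1,0,0,0,1,0,0,0,0,0,0,0,0,0 for degrees 0…15.
Multiplying by (1 + y + y^2 + y^3) gives running coefficients 1,1,2,2,1,1,1,1,1,1,0,0,0,0,0,0 for degrees 0…15.
Finally multiplying by (1 + y^2 + y^6), the product of all factors after the first has coefficients 1,1,3,3,3,3,3,3,4,4,2,2,1,1,1,1 for degrees 0…15.
[y^15] = 2·1 + 2·1 + 1·2 = 6.

6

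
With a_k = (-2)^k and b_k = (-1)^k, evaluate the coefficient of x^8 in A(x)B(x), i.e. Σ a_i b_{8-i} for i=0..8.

511

This is [x^8] in the product of the two ordinary generating functions.
Σ = 1·1 − 2·(-1) + 4·1 − 8·(-1) + 16·1 − 32·(-1) + 64·1 − 128·(-1) + 256·1 = 511.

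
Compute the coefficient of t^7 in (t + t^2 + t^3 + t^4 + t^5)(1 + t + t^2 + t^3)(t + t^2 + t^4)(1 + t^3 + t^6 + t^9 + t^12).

(t + t^2 + t^3 + t^4 + t^5) has coefficients 0,1,1,1,1,1 for degrees 0…5.
(1 + t + t^2 + t^3) has coefficients 1,1,1,1,0,0,0,0 for degrees 0…7.
Multiplying by (t + t^2 + t^4) gives running coefficients 0,1,2,2,3,2,1,1 for degrees 0…7.
Finally multiplying by (1 + t^3 + t^6 + t^9 + t^12), the product of all factors after the first has coefficients 0,1,2,2,4,4,3,5 for degrees 0…7.
[t^7] = 1·3 + 1·4 + 1·4 + 1·2 + 1·2 = 15.

15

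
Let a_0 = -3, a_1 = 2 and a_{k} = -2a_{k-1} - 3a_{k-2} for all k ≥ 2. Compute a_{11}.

-328

The ordinary generating function has denominator 1 + 2z + 3z^2.
Iterating the recurrence: a_0,…,a_{11} = -3, 2, 5, -16, 17, 14, -79, 116, 5, -358, 701, -328.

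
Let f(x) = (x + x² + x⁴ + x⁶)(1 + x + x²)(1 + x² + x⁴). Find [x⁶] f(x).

(x + x² + x⁴ + x⁶) has coefficients 0,1,1,0,1,0,1 for degrees 0…6.
(1 + x + x²) has coefficients 1,1,1,0,0,0,0 for degrees 0…6.
Finally multiplying by (1 + x² + x⁴), the product of all factors after the first has coefficients 1,1,2,1,2,1,1 for degrees 0…6.
[x⁶] = 1·1 + 1·2 + 1·2 + 1·1 = 6.

6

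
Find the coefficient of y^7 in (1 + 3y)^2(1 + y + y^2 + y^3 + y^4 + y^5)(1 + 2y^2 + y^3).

57

(1 + 3y)^2 has coefficients 1,6,9 for degrees 0…2.
(1 + y + y^2 + y^3 + y^4 + y^5) has coefficients 1,1,1,1,1,1,0,0 for degrees 0…7.
Finally multiplying by (1 + 2y^2 + y^3), the product of all factors after the first has coefficients 1,1,3,4,4,4,3,3 for degrees 0…7.
[y^7] = 1·3 + 6·3 + 9·4 = 57.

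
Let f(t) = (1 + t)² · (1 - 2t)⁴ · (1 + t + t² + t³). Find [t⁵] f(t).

(1 + t)² has coefficients 1,2,1 for degrees 0…2.
(1 - 2t)⁴ has coefficients 1,-8,24,-32,16,0 for degrees 0…5.
Finally multiplying by (1 + t + t² + t³), the product of all factors after the first has coefficients 1,-7,17,-15,0,8 for degrees 0…5.
[t⁵] = 1·8 + 2·0 + 1·(-15) = -7.

-7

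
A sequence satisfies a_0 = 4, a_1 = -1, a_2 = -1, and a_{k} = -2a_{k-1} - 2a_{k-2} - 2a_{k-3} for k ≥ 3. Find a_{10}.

96

The ordinary generating function has denominator 1 + 2t + 2t^2 + 2t^3.
Iterating the recurrence: a_0,…,a_{10} = 4, -1, -1, -4, 12, -14, 12, -20, 44, -72, 96.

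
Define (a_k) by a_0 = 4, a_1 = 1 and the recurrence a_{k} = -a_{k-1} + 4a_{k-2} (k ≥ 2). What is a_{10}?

The ordinary generating function has denominator 1 + x - 4x^2.
Iterating the recurrence: a_0,…,a_{10} = 4, 1, 15, -11, 71, -115, 399, -859, 2455, -5891, 15711.

15711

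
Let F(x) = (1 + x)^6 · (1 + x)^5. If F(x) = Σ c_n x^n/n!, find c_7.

1663200

The EGF product rule gives c_7 = Σ_{k_1+k_2=7} C(7; k_1,k_2) · ∏ g_i(k_i), where (1+x)^6 gives the falling factorial (6)_k; (1+x)^5 gives the falling factorial (5)_k.
g_1(k) for k = 0…7: 1, 6, 30, 120, 360, 720, 720, 0.
g_2(k) for k = 0…7: 1, 5, 20, 60, 120, 120, 0, 0.
c_7 = Σ_k C(7,k)·g_1(k)·g_2(7−k) = 21·30·120 + 35·120·120 + 35·360·60 + 21·720·20 + 7·720·5 = 75600 + 504000 + 756000 + 302400 + 25200 = 1663200.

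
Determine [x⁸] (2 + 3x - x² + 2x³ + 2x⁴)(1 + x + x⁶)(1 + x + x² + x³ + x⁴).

(2 + 3x - x² + 2x³ + 2x⁴) has coefficients 2,3,-1,2,2 for degrees 0…4.
(1 + x + x⁶) has coefficients 1,1,0,0,0,0,1,0,0 for degrees 0…8.
Finally multiplying by (1 + x + x² + x³ + x⁴), the product of all factors after the first has coefficients 1,2,2,2,2,1,1,1,1 for degrees 0…8.
[x⁸] = 2·1 + 3·1 − 1·1 + 2·1 + 2·2 = 10.

10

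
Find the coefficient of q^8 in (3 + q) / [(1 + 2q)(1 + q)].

Partial fractions give a closed form: a_n = (5)·(-2)^n + (-2)·(-1)^n.
At n = 8: a_8 = 1278.

1278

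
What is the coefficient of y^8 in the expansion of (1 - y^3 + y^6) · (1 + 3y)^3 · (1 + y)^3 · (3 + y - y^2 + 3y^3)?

(1 - y^3 + y^6) has coefficients 1,0,0,-1,0,0,1 for degrees 0…6.
(1 + 3y)^3 has coefficients 1,9,27,27,0,0,0,0,0 for degrees 0…8.
Multiplying by (1 + y)^3 gives running coefficients 1,12,57,136,171,108,27,0,0 for degrees 0…8.
Finally multiplying by (3 + y - y^2 + 3y^3), the product of all factors after the first has coefficients 3,37,182,456,628,530,426,432,297 for degrees 0…8.
[y^8] = 1·297 − 1·530 + 1·182 = -51.

-51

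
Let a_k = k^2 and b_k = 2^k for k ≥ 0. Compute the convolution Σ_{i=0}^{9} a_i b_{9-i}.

2949

Write out a_i and b_{9-i} for i = 0,…,9 and sum the products.
Σ = 0·512 + 1·256 + 4·128 + 9·64 + 16·32 + 25·16 + 36·8 + 49·4 + 64·2 + 81·1 = 2949.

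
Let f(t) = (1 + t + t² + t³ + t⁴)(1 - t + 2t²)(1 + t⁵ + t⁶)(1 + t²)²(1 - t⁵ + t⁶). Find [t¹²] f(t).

(1 + t + t² + t³ + t⁴) has coefficients 1,1,1,1,1 for degrees 0…4.
(1 - t + 2t²) has coefficients 1,-1,2,0,0,0,0,0,0,0,0,0,0 for degrees 0…12.
Multiplying by (1 + t⁵ + t⁶) gives running coefficients 1,-1,2,0,0,1,0,1,2,0,0,0,0 for degrees 0…12.
Multiplying by (1 + t²)² gives running coefficients 1,-1,4,-2,5,0,2,3,2,3,4,1,2 for degrees 0…12.
Finally multiplying by (1 - t⁵ + t⁶), the product of all factors after the first has coefficients 1,-1,4,-2,5,-1,4,-2,8,-4,9,-1,1 for degrees 0…12.
[t¹²] = 1·1 + 1·(-1) + 1·9 + 1·(-4) + 1·8 = 13.

13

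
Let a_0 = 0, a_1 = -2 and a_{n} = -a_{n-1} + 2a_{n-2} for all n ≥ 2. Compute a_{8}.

170

The ordinary generating function has denominator 1 + y - 2y^2.
Iterating the recurrence: a_0,…,a_{8} = 0, -2, 2, -6, 10, -22, 42, -86, 170.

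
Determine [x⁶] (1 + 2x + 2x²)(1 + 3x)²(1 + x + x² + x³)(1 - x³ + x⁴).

18

(1 + 2x + 2x²) has coefficients 1,2,2 for degrees 0…2.
(1 + 3x)² has coefficients 1,6,9,0,0,0,0 for degrees 0…6.
Multiplying by (1 + x + x² + x³) gives running coefficients 1,7,16,16,15,9,0 for degrees 0…6.
Finally multiplying by (1 - x³ + x⁴), the product of all factors after the first has coefficients 1,7,16,15,9,0,0 for degrees 0…6.
[x⁶] = 1·0 + 2·0 + 2·9 = 18.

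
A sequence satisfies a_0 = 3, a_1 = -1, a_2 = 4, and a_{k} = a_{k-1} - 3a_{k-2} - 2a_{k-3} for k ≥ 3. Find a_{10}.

The ordinary generating function has denominator 1 - x + 3x^2 + 2x^3.
Iterating the recurrence: a_0,…,a_{10} = 3, -1, 4, 1, -9, -20, 5, 83, 108, -151, -641.

-641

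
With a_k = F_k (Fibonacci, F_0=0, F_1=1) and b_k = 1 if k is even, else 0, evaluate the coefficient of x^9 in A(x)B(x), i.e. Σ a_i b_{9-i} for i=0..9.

This is [x^9] in the product of the two ordinary generating functions.
Σ = 0·0 + 1·1 + 1·0 + 2·1 + 3·0 + 5·1 + 8·0 + 13·1 + 21·0 + 34·1 = 55.

55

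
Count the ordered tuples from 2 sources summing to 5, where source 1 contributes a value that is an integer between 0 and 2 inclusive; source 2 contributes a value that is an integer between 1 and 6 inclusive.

The generating function for the choices is (1 + t + t²)·(t + t² + t³ + t⁴ + t⁵ + t⁶); the count is [t⁵].
(1 + t + t²) has coefficients 1,1,1 for degrees 0…2.
(t + t² + t³ + t⁴ + t⁵ + t⁶) has coefficients 0,1,1,1,1,1 for degrees 0…5.
[t⁵] = 1·1 + 1·1 + 1·1 = 3.

3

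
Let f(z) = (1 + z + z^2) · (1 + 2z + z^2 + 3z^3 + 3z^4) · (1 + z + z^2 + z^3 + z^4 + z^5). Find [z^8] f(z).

(1 + z + z^2) has coefficients 1,1,1 for degrees 0…2.
(1 + 2z + z^2 + 3z^3 + 3z^4) has coefficients 1,2,1,3,3,0,0,0,0 for degrees 0…8.
Finally multiplying by (1 + z + z^2 + z^3 + z^4 + z^5), the product of all factors after the first has coefficients 1,3,4,7,10,10,9,7,6 for degrees 0…8.
[z^8] = 1·6 + 1·7 + 1·9 = 22.

22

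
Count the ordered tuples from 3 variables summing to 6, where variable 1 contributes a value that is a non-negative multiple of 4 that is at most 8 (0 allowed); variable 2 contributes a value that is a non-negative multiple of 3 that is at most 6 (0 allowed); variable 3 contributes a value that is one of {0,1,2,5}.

The generating function for the choices is (1 + z^4 + z^8)·(1 + z^3 + z^6)·(1 + z + z^2 + z^5); the count is [z^6].
(1 + z^4 + z^8) has coefficients 1,0,0,0,1,0,0 for degrees 0…6.
(1 + z^3 + z^6) has coefficients 1,0,0,1,0,0,1 for degrees 0…6.
Finally multiplying by (1 + z + z^2 + z^5), the product of all factors after the first has coefficients 1,1,1,1,1,2,1 for degrees 0…6.
[z^6] = 1·1 + 1·1 = 2.

2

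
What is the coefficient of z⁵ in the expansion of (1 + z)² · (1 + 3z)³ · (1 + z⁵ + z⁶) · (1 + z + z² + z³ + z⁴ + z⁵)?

(1 + z)² has coefficients 1,2,1 for degrees 0…2.
(1 + 3z)³ has coefficients 1,9,27,27,0,0 for degrees 0…5.
Multiplying by (1 + z⁵ + z⁶) gives running coefficients 1,9,27,27,0,1 for degrees 0…5.
Finally multiplying by (1 + z + z² + z³ + z⁴ + z⁵), the product of all factors after the first has coefficients 1,10,37,64,64,65 for degrees 0…5.
[z⁵] = 1·65 + 2·64 + 1·64 = 257.

257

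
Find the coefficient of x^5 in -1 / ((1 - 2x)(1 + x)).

-21

Partial fractions give a closed form: a_n = (-2/3)·2^n + (-1/3)·(-1)^n.
At n = 5: a_5 = -21.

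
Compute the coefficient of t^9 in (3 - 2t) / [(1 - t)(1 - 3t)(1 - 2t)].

Partial fractions give a closed form: a_n = (1/2)·1^n + (21/2)·3^n + (-8)·2^n.
At n = 9: a_9 = 202576.

202576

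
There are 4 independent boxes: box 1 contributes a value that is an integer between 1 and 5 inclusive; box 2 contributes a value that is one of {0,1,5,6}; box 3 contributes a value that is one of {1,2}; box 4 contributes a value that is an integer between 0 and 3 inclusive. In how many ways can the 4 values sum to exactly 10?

16

The generating function for the choices is (x + x^2 + x^3 + x^4 + x^5)·(1 + x + x^5 + x^6)·(x + x^2)·(1 + x + x^2 + x^3); the count is [x^10].
(x + x^2 + x^3 + x^4 + x^5) has coefficients 0,1,1,1,1,1 for degrees 0…5.
(1 + x + x^5 + x^6) has coefficients 1,1,0,0,0,1,1,0,0,0,0 for degrees 0…10.
Multiplying by (x + x^2) gives running coefficients 0,1,2,1,0,0,1,2,1,0,0 for degrees 0…10.
Finally multiplying by (1 + x + x^2 + x^3), the product of all factors after the first has coefficients 0,1,3,4,4,3,2,3,4,4,3 for degrees 0…10.
[x^10] = 1·4 + 1·4 + 1·3 + 1·2 + 1·3 = 16.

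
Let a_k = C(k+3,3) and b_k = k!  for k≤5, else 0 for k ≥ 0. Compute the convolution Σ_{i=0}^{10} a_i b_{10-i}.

10292

The convolution is the t^10 coefficient of A(t)B(t).
Σ = 1·0 + 4·0 + 10·0 + 20·0 + 35·0 + 56·120 + 84·24 + 120·6 + 165·2 + 220·1 + 286·1 = 10292.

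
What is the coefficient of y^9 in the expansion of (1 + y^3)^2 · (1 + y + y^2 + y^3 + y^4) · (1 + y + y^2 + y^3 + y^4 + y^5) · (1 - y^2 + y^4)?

9

(1 + y^3)^2 has coefficients 1,0,0,2,0,0,1 for degrees 0…6.
(1 + y + y^2 + y^3 + y^4) has coefficients 1,1,1,1,1,0,0,0,0,0 for degrees 0…9.
Multiplying by (1 + y + y^2 + y^3 + y^4 + y^5) gives running coefficients 1,2,3,4,5,5,4,3,2,1 for degrees 0…9.
Finally multiplying by (1 - y^2 + y^4), the product of all factors after the first has coefficients 1,2,2,2,3,3,2,2,3,3 for degrees 0…9.
[y^9] = 1·3 + 2·2 + 1·2 = 9.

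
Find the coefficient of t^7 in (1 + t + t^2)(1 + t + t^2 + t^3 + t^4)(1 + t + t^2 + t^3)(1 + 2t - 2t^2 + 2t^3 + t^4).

33

(1 + t + t^2) has coefficients 1,1,1 for degrees 0…2.
(1 + t + t^2 + t^3 + t^4) has coefficients 1,1,1,1,1,0,0,0 for degrees 0…7.
Multiplying by (1 + t + t^2 + t^3) gives running coefficients 1,2,3,4,4,3,2,1 for degrees 0…7.
Finally multiplying by (1 + 2t - 2t^2 + 2t^3 + t^4), the product of all factors after the first has coefficients 1,4,5,8,11,11,11,11 for degrees 0…7.
[t^7] = 1·11 + 1·11 + 1·11 = 33.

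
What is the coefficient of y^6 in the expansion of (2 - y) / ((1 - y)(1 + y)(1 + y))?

The denominator gives the recurrence a_n = −a_(n−1) + a_(n−2) + a_(n−3) for n ≥ 3; the numerator fixes a_0 = 2, a_1 = -3, a_2 = 5.
Iterating: 2, -3, 5, -6, 8, -9, 11, so a_6 = 11.

11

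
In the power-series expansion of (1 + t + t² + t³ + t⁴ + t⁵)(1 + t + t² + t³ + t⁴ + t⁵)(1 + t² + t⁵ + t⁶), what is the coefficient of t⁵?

11

(1 + t + t² + t³ + t⁴ + t⁵) has coefficients 1,1,1,1,1,1 for degrees 0…5.
(1 + t + t² + t³ + t⁴ + t⁵) has coefficients 1,1,1,1,1,1 for degrees 0…5.
Finally multiplying by (1 + t² + t⁵ + t⁶), the product of all factors after the first has coefficients 1,1,2,2,2,3 for degrees 0…5.
[t⁵] = 1·3 + 1·2 + 1·2 + 1·2 + 1·1 + 1·1 = 11.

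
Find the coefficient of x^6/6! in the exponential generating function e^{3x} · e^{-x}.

The EGF product rule gives c_6 = Σ_{k_1+k_2=6} C(6; k_1,k_2) · ∏ g_i(k_i), where e^{3x} gives (3)^k; e^{-x} gives (-1)^k.
g_1(k) for k = 0…6: 1, 3, 9, 27, 81, 243, 729.
g_2(k) for k = 0…6: 1, -1, 1, -1, 1, -1, 1.
c_6 = Σ_k C(6,k)·g_1(k)·g_2(6−k) = 1·1·1 + 6·3·(-1) + 15·9·1 + 20·27·(-1) + 15·81·1 + 6·243·(-1) + 1·729·1 = 1 − 18 + 135 − 540 + 1215 − 1458 + 729 = 64.

64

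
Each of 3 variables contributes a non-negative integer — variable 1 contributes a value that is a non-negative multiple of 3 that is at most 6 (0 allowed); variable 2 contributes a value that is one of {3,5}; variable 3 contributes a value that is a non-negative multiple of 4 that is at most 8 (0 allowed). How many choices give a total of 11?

2

The generating function for the choices is (1 + y^3 + y^6)·(y^3 + y^5)·(1 + y^4 + y^8); the count is [y^11].
(1 + y^3 + y^6) has coefficients 1,0,0,1,0,0,1 for degrees 0…6.
(y^3 + y^5) has coefficients 0,0,0,1,0,1,0,0,0,0,0,0 for degrees 0…11.
Finally multiplying by (1 + y^4 + y^8), the product of all factors after the first has coefficients 0,0,0,1,0,1,0,1,0,1,0,1 for degrees 0…11.
[y^11] = 1·1 + 1·0 + 1·1 = 2.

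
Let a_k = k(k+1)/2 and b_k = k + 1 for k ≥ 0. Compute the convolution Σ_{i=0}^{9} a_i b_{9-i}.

495

This is [x^9] in the product of the two ordinary generating functions.
Σ = 0·10 + 1·9 + 3·8 + 6·7 + 10·6 + 15·5 + 21·4 + 28·3 + 36·2 + 45·1 = 495.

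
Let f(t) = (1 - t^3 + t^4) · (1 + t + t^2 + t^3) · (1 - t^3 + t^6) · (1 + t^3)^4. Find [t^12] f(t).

3

(1 - t^3 + t^4) has coefficients 1,0,0,-1,1 for degrees 0…4.
(1 + t + t^2 + t^3) has coefficients 1,1,1,1,0,0,0,0,0,0,0,0,0 for degrees 0…12.
Multiplying by (1 - t^3 + t^6) gives running coefficients 1,1,1,0,-1,-1,0,1,1,1,0,0,0 for degrees 0…12.
Finally multiplying by (1 + t^3)^4, the product of all factors after the first has coefficients 1,1,1,4,3,3,6,3,3,5,2,2,5 for degrees 0…12.
[t^12] = 1·5 − 1·5 + 1·3 = 3.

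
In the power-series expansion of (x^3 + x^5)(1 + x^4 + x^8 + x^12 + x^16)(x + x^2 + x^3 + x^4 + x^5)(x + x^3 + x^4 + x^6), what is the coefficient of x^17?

(x^3 + x^5) has coefficients 0,0,0,1,0,1 for degrees 0…5.
(1 + x^4 + x^8 + x^12 + x^16) has coefficients 1,0,0,0,1,0,0,0,1,0,0,0,1,0,0,0,1,0 for degrees 0…17.
Multiplying by (x + x^2 + x^3 + x^4 + x^5) gives running coefficients 0,1,1,1,1,2,1,1,1,2,1,1,1,2,1,1,1,2 for degrees 0…17.
Finally multiplying by (x + x^3 + x^4 + x^6), the product of all factors after the first has coefficients 0,0,1,1,2,3,4,4,5,5,5,5,5,5,5,5,5,5 for degrees 0…17.
[x^17] = 1·5 + 1·5 = 10.

10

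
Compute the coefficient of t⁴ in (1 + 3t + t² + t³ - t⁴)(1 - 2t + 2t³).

3

(1 + 3t + t² + t³ - t⁴) has coefficients 1,3,1,1,-1 for degrees 0…4.
(1 - 2t + 2t³) has coefficients 1,-2,0,2,0 for degrees 0…4.
[t⁴] = 1·0 + 3·2 + 1·0 + 1·(-2) − 1·1 = 3.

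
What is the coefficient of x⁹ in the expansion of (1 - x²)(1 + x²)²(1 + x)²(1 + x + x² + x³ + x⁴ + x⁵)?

(1 - x²) has coefficients 1,0,-1 for degrees 0…2.
(1 + x²)² has coefficients 1,0,2,0,1,0,0,0,0,0 for degrees 0…9.
Multiplying by (1 + x)² gives running coefficients 1,2,3,4,3,2,1,0,0,0 for degrees 0…9.
Finally multiplying by (1 + x + x² + x³ + x⁴ + x⁵), the product of all factors after the first has coefficients 1,3,6,10,13,15,15,13,10,6 for degrees 0…9.
[x⁹] = 1·6 − 1·13 = -7.

-7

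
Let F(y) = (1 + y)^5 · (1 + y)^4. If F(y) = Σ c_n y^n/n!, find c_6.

60480

The EGF product rule gives c_6 = Σ_{k_1+k_2=6} C(6; k_1,k_2) · ∏ g_i(k_i), where (1+y)^5 gives the falling factorial (5)_k; (1+y)^4 gives the falling factorial (4)_k.
g_1(k) for k = 0…6: 1, 5, 20, 60, 120, 120, 0.
g_2(k) for k = 0…6: 1, 4, 12, 24, 24, 0, 0.
c_6 = Σ_k C(6,k)·g_1(k)·g_2(6−k) = 15·20·24 + 20·60·24 + 15·120·12 + 6·120·4 = 7200 + 28800 + 21600 + 2880 = 60480.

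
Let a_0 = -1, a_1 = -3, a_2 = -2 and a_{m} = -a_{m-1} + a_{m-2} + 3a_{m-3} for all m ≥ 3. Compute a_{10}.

The ordinary generating function has denominator 1 + x - x^2 - 3x^3.
Iterating the recurrence: a_0,…,a_{10} = -1, -3, -2, -4, -7, -3, -16, -8, -17, -39, -2.

-2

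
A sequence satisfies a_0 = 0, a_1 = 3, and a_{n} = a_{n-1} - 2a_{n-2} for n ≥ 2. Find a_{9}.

-51

The ordinary generating function has denominator 1 - y + 2y^2.
Iterating the recurrence: a_0,…,a_{9} = 0, 3, 3, -3, -9, -3, 15, 21, -9, -51.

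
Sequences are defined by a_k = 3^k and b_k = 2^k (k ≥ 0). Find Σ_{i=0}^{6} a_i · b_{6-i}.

2059

The convolution is the t^6 coefficient of A(t)B(t).
Σ = 1·64 + 3·32 + 9·16 + 27·8 + 81·4 + 243·2 + 729·1 = 2059.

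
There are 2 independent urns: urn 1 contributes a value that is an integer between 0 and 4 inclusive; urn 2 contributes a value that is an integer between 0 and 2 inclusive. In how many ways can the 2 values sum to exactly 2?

The generating function for the choices is (1 + t + t^2 + t^3 + t^4)·(1 + t + t^2); the count is [t^2].
(1 + t + t^2 + t^3 + t^4) has coefficients 1,1,1 for degrees 0…2.
(1 + t + t^2) has coefficients 1,1,1 for degrees 0…2.
[t^2] = 1·1 + 1·1 + 1·1 = 3.

3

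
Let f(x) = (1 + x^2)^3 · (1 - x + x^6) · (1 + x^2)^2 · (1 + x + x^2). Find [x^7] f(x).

-9

(1 + x^2)^3 has coefficients 1,0,3,0,3,0,1 for degrees 0…6.
(1 - x + x^6) has coefficients 1,-1,0,0,0,0,1,0 for degrees 0…7.
Multiplying by (1 + x^2)^2 gives running coefficients 1,-1,2,-2,1,-1,1,0 for degrees 0…7.
Finally multiplying by (1 + x + x^2), the product of all factors after the first has coefficients 1,0,2,-1,1,-2,1,0 for degrees 0…7.
[x^7] = 1·0 + 3·(-2) + 3·(-1) + 1·0 = -9.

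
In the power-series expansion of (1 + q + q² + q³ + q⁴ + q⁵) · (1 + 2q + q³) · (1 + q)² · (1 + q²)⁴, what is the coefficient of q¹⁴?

45

(1 + q + q² + q³ + q⁴ + q⁵) has coefficients 1,1,1,1,1,1 for degrees 0…5.
(1 + 2q + q³) has coefficients 1,2,0,1,0,0,0,0,0,0,0,0,0,0,0 for degrees 0…14.
Multiplying by (1 + q)² gives running coefficients 1,4,5,3,2,1,0,0,0,0,0,0,0,0,0 for degrees 0…14.
Finally multiplying by (1 + q²)⁴, the product of all factors after the first has coefficients 1,4,9,19,28,37,42,38,33,22,13,7,2,1,0 for degrees 0…14.
[q¹⁴] = 1·0 + 1·1 + 1·2 + 1·7 + 1·13 + 1·22 = 45.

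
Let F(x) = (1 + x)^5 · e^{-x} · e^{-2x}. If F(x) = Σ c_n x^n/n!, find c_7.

648

The EGF product rule gives c_7 = Σ_{k_1+k_2+k_3=7} C(7; k_1,k_2,k_3) · ∏ g_i(k_i), where (1+x)^5 gives the falling factorial (5)_k; e^{-x} gives (-1)^k; e^{-2x} gives (-2)^k.
g_1(k) for k = 0…7: 1, 5, 20, 60, 120, 120, 0, 0.
g_2(k) for k = 0…7: 1, -1, 1, -1, 1, -1, 1, -1.
g_3(k) for k = 0…7: 1, -2, 4, -8, 16, -32, 64, -128.
First combine the last two factors: h(k) = Σ_j C(k,j)·g_2(j)·g_3(k−j) for k = 0…7: 1, -3, 9, -27, 81, -243, 729, -2187.
c_7 = Σ_k C(7,k)·g_1(k)·h(7−k) = 1·1·(-2187) + 7·5·729 + 21·20·(-243) + 35·60·81 + 35·120·(-27) + 21·120·9 = −2187 + 25515 − 102060 + 170100 − 113400 + 22680 = 648.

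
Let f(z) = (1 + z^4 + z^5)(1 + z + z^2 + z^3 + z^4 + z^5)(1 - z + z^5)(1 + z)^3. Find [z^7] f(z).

8

(1 + z^4 + z^5) has coefficients 1,0,0,0,1,1 for degrees 0…5.
(1 + z + z^2 + z^3 + z^4 + z^5) has coefficients 1,1,1,1,1,1,0,0 for degrees 0…7.
Multiplying by (1 - z + z^5) gives running coefficients 1,0,0,0,0,1,0,1 for degrees 0…7.
Finally multiplying by (1 + z)^3, the product of all factors after the first has coefficients 1,3,3,1,0,1,3,4 for degrees 0…7.
[z^7] = 1·4 + 1·1 + 1·3 = 8.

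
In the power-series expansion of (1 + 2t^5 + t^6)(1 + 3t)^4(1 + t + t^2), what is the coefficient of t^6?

(1 + 2t^5 + t^6) has coefficients 1,0,0,0,0,2,1 for degrees 0…6.
(1 + 3t)^4 has coefficients 1,12,54,108,81,0,0 for degrees 0…6.
Finally multiplying by (1 + t + t^2), the product of all factors after the first has coefficients 1,13,67,174,243,189,81 for degrees 0…6.
[t^6] = 1·81 + 2·13 + 1·1 = 108.

108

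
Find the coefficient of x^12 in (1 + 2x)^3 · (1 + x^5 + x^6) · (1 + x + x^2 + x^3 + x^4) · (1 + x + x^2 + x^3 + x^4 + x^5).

261

(1 + 2x)^3 has coefficients 1,6,12,8 for degrees 0…3.
(1 + x^5 + x^6) has coefficients 1,0,0,0,0,1,1,0,0,0,0,0,0 for degrees 0…12.
Multiplying by (1 + x + x^2 + x^3 + x^4) gives running coefficients 1,1,1,1,1,1,2,2,2,2,1,0,0 for degrees 0…12.
Finally multiplying by (1 + x + x^2 + x^3 + x^4 + x^5), the product of all factors after the first has coefficients 1,2,3,4,5,6,7,8,9,10,10,9,7 for degrees 0…12.
[x^12] = 1·7 + 6·9 + 12·10 + 8·10 = 261.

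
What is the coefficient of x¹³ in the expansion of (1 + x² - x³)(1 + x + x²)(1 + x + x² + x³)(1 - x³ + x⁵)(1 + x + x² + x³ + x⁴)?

(1 + x² - x³) has coefficients 1,0,1,-1 for degrees 0…3.
(1 + x + x²) has coefficients 1,1,1,0,0,0,0,0,0,0,0,0,0,0 for degrees 0…13.
Multiplying by (1 + x + x² + x³) gives running coefficients 1,2,3,3,2,1,0,0,0,0,0,0,0,0 for degrees 0…13.
Multiplying by (1 - x³ + x⁵) gives running coefficients 1,2,3,2,0,-1,-1,1,2,2,1,0,0,0 for degrees 0…13.
Finally multiplying by (1 + x + x² + x³ + x⁴), the product of all factors after the first has coefficients 1,3,6,8,8,6,3,1,1,3,5,6,5,3 for degrees 0…13.
[x¹³] = 1·3 + 1·6 − 1·5 = 4.

4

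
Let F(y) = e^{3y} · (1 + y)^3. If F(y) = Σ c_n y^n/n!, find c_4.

The EGF product rule gives c_4 = Σ_{k_1+k_2=4} C(4; k_1,k_2) · ∏ g_i(k_i), where e^{3y} gives (3)^k; (1+y)^3 gives the falling factorial (3)_k.
g_1(k) for k = 0…4: 1, 3, 9, 27, 81.
g_2(k) for k = 0…4: 1, 3, 6, 6, 0.
c_4 = Σ_k C(4,k)·g_1(k)·g_2(4−k) = 4·3·6 + 6·9·6 + 4·27·3 + 1·81·1 = 72 + 324 + 324 + 81 = 801.

801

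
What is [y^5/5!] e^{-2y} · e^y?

-1

The EGF product rule gives c_5 = Σ_{k_1+k_2=5} C(5; k_1,k_2) · ∏ g_i(k_i), where e^{-2y} gives (-2)^k; e^y gives (1)^k.
g_1(k) for k = 0…5: 1, -2, 4, -8, 16, -32.
g_2(k) for k = 0…5: 1, 1, 1, 1, 1, 1.
c_5 = Σ_k C(5,k)·g_1(k)·g_2(5−k) = 1·1·1 + 5·(-2)·1 + 10·4·1 + 10·(-8)·1 + 5·16·1 + 1·(-32)·1 = 1 − 10 + 40 − 80 + 80 − 32 = -1.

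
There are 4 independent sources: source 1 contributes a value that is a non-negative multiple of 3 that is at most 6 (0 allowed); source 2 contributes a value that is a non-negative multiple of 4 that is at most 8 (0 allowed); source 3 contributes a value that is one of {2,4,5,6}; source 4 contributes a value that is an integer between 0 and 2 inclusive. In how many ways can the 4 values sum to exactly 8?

The generating function for the choices is (1 + z^3 + z^6)·(1 + z^4 + z^8)·(z^2 + z^4 + z^5 + z^6)·(1 + z + z^2); the count is [z^8].
(1 + z^3 + z^6) has coefficients 1,0,0,1,0,0,1 for degrees 0…6.
(1 + z^4 + z^8) has coefficients 1,0,0,0,1,0,0,0,1 for degrees 0…8.
Multiplying by (z^2 + z^4 + z^5 + z^6) gives running coefficients 0,0,1,0,1,1,2,0,1 for degrees 0…8.
Finally multiplying by (1 + z + z^2), the product of all factors after the first has coefficients 0,0,1,1,2,2,4,3,3 for degrees 0…8.
[z^8] = 1·3 + 1·2 + 1·1 = 6.

6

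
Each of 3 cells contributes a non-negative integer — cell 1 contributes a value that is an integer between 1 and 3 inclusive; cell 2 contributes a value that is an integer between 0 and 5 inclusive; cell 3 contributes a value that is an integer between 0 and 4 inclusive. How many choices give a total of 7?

The generating function for the choices is (x + x^2 + x^3)·(1 + x + x^2 + x^3 + x^4 + x^5)·(1 + x + x^2 + x^3 + x^4); the count is [x^7].
(x + x^2 + x^3) has coefficients 0,1,1,1 for degrees 0…3.
(1 + x + x^2 + x^3 + x^4 + x^5) has coefficients 1,1,1,1,1,1,0,0 for degrees 0…7.
Finally multiplying by (1 + x + x^2 + x^3 + x^4), the product of all factors after the first has coefficients 1,2,3,4,5,5,4,3 for degrees 0…7.
[x^7] = 1·4 + 1·5 + 1·5 = 14.

14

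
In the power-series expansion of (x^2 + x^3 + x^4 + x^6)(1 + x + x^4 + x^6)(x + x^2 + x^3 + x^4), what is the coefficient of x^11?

7

(x^2 + x^3 + x^4 + x^6) has coefficients 0,0,1,1,1,0,1 for degrees 0…6.
(1 + x + x^4 + x^6) has coefficients 1,1,0,0,1,0,1,0,0,0,0,0 for degrees 0…11.
Finally multiplying by (x + x^2 + x^3 + x^4), the product of all factors after the first has coefficients 0,1,2,2,2,2,1,2,2,1,1,0 for degrees 0…11.
[x^11] = 1·1 + 1·2 + 1·2 + 1·2 = 7.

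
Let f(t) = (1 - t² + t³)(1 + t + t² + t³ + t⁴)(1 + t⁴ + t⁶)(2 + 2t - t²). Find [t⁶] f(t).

2

(1 - t² + t³) has coefficients 1,0,-1,1 for degrees 0…3.
(1 + t + t² + t³ + t⁴) has coefficients 1,1,1,1,1,0,0 for degrees 0…6.
Multiplying by (1 + t⁴ + t⁶) gives running coefficients 1,1,1,1,2,1,2 for degrees 0…6.
Finally multiplying by (2 + 2t - t²), the product of all factors after the first has coefficients 2,4,3,3,5,5,4 for degrees 0…6.
[t⁶] = 1·4 − 1·5 + 1·3 = 2.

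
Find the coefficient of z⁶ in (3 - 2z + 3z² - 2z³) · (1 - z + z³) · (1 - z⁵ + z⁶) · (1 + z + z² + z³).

(3 - 2z + 3z² - 2z³) has coefficients 3,-2,3,-2 for degrees 0…3.
(1 - z + z³) has coefficients 1,-1,0,1,0,0,0 for degrees 0…6.
Multiplying by (1 - z⁵ + z⁶) gives running coefficients 1,-1,0,1,0,-1,2 for degrees 0…6.
Finally multiplying by (1 + z + z² + z³), the product of all factors after the first has coefficients 1,0,0,1,0,0,2 for degrees 0…6.
[z⁶] = 3·2 − 2·0 + 3·0 − 2·1 = 4.

4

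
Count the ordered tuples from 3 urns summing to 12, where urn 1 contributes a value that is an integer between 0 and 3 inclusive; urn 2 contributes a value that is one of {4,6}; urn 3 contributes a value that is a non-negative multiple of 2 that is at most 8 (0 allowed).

4

The generating function for the choices is (1 + q + q² + q³)·(q⁴ + q⁶)·(1 + q² + q⁴ + q⁶ + q⁸); the count is [q¹²].
(1 + q + q² + q³) has coefficients 1,1,1,1 for degrees 0…3.
(q⁴ + q⁶) has coefficients 0,0,0,0,1,0,1,0,0,0,0,0,0 for degrees 0…12.
Finally multiplying by (1 + q² + q⁴ + q⁶ + q⁸), the product of all factors after the first has coefficients 0,0,0,0,1,0,2,0,2,0,2,0,2 for degrees 0…12.
[q¹²] = 1·2 + 1·0 + 1·2 + 1·0 = 4.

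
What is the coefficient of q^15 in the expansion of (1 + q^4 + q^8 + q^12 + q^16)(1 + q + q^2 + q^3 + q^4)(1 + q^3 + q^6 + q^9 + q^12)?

6

(1 + q^4 + q^8 + q^12 + q^16) has coefficients 1,0,0,0,1,0,0,0,1,0,0,0,1,0,0,0 for degrees 0…15.
(1 + q + q^2 + q^3 + q^4) has coefficients 1,1,1,1,1,0,0,0,0,0,0,0,0,0,0,0 for degrees 0…15.
Finally multiplying by (1 + q^3 + q^6 + q^9 + q^12), the product of all factors after the first has coefficients 1,1,1,2,2,1,2,2,1,2,2,1,2,2,1,1 for degrees 0…15.
[q^15] = 1·1 + 1·1 + 1·2 + 1·2 = 6.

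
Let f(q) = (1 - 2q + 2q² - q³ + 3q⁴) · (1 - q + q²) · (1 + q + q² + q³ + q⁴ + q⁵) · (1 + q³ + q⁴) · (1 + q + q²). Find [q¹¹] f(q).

(1 - 2q + 2q² - q³ + 3q⁴) has coefficients 1,-2,2,-1,3 for degrees 0…4.
(1 - q + q²) has coefficients 1,-1,1,0,0,0,0,0,0,0,0,0 for degrees 0…11.
Multiplying by (1 + q + q² + q³ + q⁴ + q⁵) gives running coefficients 1,0,1,1,1,1,0,1,0,0,0,0 for degrees 0…11.
Multiplying by (1 + q³ + q⁴) gives running coefficients 1,0,1,2,2,2,2,3,2,1,1,1 for degrees 0…11.
Finally multiplying by (1 + q + q²), the product of all factors after the first has coefficients 1,1,2,3,5,6,6,7,7,6,4,3 for degrees 0…11.
[q¹¹] = 1·3 − 2·4 + 2·6 − 1·7 + 3·7 = 21.

21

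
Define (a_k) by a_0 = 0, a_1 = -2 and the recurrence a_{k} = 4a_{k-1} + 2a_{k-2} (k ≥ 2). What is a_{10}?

The ordinary generating function has denominator 1 - 4y - 2y^2.
Iterating the recurrence: a_0,…,a_{10} = 0, -2, -8, -36, -160, -712, -3168, -14096, -62720, -279072, -1241728.

-1241728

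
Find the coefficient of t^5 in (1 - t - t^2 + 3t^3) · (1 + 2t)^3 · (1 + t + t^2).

19

(1 - t - t^2 + 3t^3) has coefficients 1,-1,-1,3 for degrees 0…3.
(1 + 2t)^3 has coefficients 1,6,12,8,0,0 for degrees 0…5.
Finally multiplying by (1 + t + t^2), the product of all factors after the first has coefficients 1,7,19,26,20,8 for degrees 0…5.
[t^5] = 1·8 − 1·20 − 1·26 + 3·19 = 19.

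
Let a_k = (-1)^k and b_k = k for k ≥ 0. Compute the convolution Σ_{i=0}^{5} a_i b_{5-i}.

3

The convolution is the x^5 coefficient of A(x)B(x).
Σ = 1·5 − 1·4 + 1·3 − 1·2 + 1·1 − 1·0 = 3.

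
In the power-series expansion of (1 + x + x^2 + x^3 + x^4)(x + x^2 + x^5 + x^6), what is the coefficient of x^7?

2

(1 + x + x^2 + x^3 + x^4) has coefficients 1,1,1,1,1 for degrees 0…4.
(x + x^2 + x^5 + x^6) has coefficients 0,1,1,0,0,1,1,0 for degrees 0…7.
[x^7] = 1·0 + 1·1 + 1·1 + 1·0 + 1·0 = 2.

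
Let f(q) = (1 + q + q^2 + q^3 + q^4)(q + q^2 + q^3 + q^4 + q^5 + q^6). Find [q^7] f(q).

(1 + q + q^2 + q^3 + q^4) has coefficients 1,1,1,1,1 for degrees 0…4.
(q + q^2 + q^3 + q^4 + q^5 + q^6) has coefficients 0,1,1,1,1,1,1,0 for degrees 0…7.
[q^7] = 1·0 + 1·1 + 1·1 + 1·1 + 1·1 = 4.

4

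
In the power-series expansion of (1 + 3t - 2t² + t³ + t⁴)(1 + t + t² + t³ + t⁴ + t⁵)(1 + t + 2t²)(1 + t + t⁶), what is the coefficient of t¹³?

11

(1 + 3t - 2t² + t³ + t⁴) has coefficients 1,3,-2,1,1 for degrees 0…4.
(1 + t + t² + t³ + t⁴ + t⁵) has coefficients 1,1,1,1,1,1,0,0,0,0,0,0,0,0 for degrees 0…13.
Multiplying by (1 + t + 2t²) gives running coefficients 1,2,4,4,4,4,3,2,0,0,0,0,0,0 for degrees 0…13.
Finally multiplying by (1 + t + t⁶), the product of all factors after the first has coefficients 1,3,6,8,8,8,8,7,6,4,4,4,3,2 for degrees 0…13.
[t¹³] = 1·2 + 3·3 − 2·4 + 1·4 + 1·4 = 11.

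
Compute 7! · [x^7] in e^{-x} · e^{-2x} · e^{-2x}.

The EGF product rule gives c_7 = Σ_{k_1+k_2+k_3=7} C(7; k_1,k_2,k_3) · ∏ g_i(k_i), where e^{-x} gives (-1)^k; e^{-2x} gives (-2)^k; e^{-2x} gives (-2)^k.
g_1(k) for k = 0…7: 1, -1, 1, -1, 1, -1, 1, -1.
g_2(k) for k = 0…7: 1, -2, 4, -8, 16, -32, 64, -128.
g_3(k) for k = 0…7: 1, -2, 4, -8, 16, -32, 64, -128.
First combine the last two factors: h(k) = Σ_j C(k,j)·g_2(j)·g_3(k−j) for k = 0…7: 1, -4, 16, -64, 256, -1024, 4096, -16384.
c_7 = Σ_k C(7,k)·g_1(k)·h(7−k) = 1·1·(-16384) + 7·(-1)·4096 + 21·1·(-1024) + 35·(-1)·256 + 35·1·(-64) + 21·(-1)·16 + 7·1·(-4) + 1·(-1)·1 = −16384 − 28672 − 21504 − 8960 − 2240 − 336 − 28 − 1 = -78125.

-78125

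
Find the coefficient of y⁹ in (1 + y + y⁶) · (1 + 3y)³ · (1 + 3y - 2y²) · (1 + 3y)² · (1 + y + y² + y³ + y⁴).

(1 + y + y⁶) has coefficients 1,1,0,0,0,0,1 for degrees 0…6.
(1 + 3y)³ has coefficients 1,9,27,27,0,0,0,0,0,0 for degrees 0…9.
Multiplying by (1 + 3y - 2y²) gives running coefficients 1,12,52,90,27,-54,0,0,0,0 for degrees 0…9.
Multiplying by (1 + 3y)² gives running coefficients 1,18,133,510,1035,918,-81,-486,0,0 for degrees 0…9.
Finally multiplying by (1 + y + y² + y³ + y⁴), the product of all factors after the first has coefficients 1,19,152,662,1697,2614,2515,1896,1386,351 for degrees 0…9.
[y⁹] = 1·351 + 1·1386 + 1·662 = 2399.

2399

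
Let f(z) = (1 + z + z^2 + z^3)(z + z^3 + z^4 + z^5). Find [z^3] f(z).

2

(1 + z + z^2 + z^3) has coefficients 1,1,1,1 for degrees 0…3.
(z + z^3 + z^4 + z^5) has coefficients 0,1,0,1 for degrees 0…3.
[z^3] = 1·1 + 1·0 + 1·1 + 1·0 = 2.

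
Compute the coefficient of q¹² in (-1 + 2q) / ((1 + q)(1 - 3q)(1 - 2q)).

-398581

Partial fractions give a closed form: a_n = (-1/4)·(-1)^n + (-3/4)·3^n.
At n = 12: a_12 = -398581.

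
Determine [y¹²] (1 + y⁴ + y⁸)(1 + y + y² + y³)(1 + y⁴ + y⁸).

(1 + y⁴ + y⁸) has coefficients 1,0,0,0,1,0,0,0,1 for degrees 0…8.
(1 + y + y² + y³) has coefficients 1,1,1,1,0,0,0,0,0,0,0,0,0 for degrees 0…12.
Finally multiplying by (1 + y⁴ + y⁸), the product of all factors after the first has coefficients 1,1,1,1,1,1,1,1,1,1,1,1,0 for degrees 0…12.
[y¹²] = 1·0 + 1·1 + 1·1 = 2.

2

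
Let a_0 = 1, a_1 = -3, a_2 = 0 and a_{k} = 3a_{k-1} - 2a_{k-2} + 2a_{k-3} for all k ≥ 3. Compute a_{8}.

The ordinary generating function has denominator 1 - 3q + 2q^2 - 2q^3.
Iterating the recurrence: a_0,…,a_{8} = 1, -3, 0, 8, 18, 38, 94, 242, 614.

614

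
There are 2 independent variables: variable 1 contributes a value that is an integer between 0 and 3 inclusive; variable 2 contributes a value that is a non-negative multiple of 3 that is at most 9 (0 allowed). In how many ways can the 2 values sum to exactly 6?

2

The generating function for the choices is (1 + q + q^2 + q^3)·(1 + q^3 + q^6 + q^9); the count is [q^6].
(1 + q + q^2 + q^3) has coefficients 1,1,1,1 for degrees 0…3.
(1 + q^3 + q^6 + q^9) has coefficients 1,0,0,1,0,0,1 for degrees 0…6.
[q^6] = 1·1 + 1·0 + 1·0 + 1·1 = 2.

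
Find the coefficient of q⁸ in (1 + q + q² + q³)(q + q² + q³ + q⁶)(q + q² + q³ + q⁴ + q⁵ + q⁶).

13

(1 + q + q² + q³) has coefficients 1,1,1,1 for degrees 0…3.
(q + q² + q³ + q⁶) has coefficients 0,1,1,1,0,0,1,0,0 for degrees 0…8.
Finally multiplying by (q + q² + q³ + q⁴ + q⁵ + q⁶), the product of all factors after the first has coefficients 0,0,1,2,3,3,3,4,3 for degrees 0…8.
[q⁸] = 1·3 + 1·4 + 1·3 + 1·3 = 13.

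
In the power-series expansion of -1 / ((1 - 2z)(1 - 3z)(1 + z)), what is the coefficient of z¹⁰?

Partial fractions give a closed form: a_n = (4/3)·2^n + (-9/4)·3^n + (-1/12)·(-1)^n.
At n = 10: a_10 = -131495.

-131495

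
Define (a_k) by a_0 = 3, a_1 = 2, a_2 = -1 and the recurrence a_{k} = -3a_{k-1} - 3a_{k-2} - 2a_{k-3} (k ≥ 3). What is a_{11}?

The ordinary generating function has denominator 1 + 3t + 3t^2 + 2t^3.
Iterating the recurrence: a_0,…,a_{11} = 3, 2, -1, -9, 26, -49, 87, -166, 335, -681, 1370, -2737.

-2737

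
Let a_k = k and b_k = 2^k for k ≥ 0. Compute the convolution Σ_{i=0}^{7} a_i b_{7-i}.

Write out a_i and b_{7-i} for i = 0,…,7 and sum the products.
Σ = 0·128 + 1·64 + 2·32 + 3·16 + 4·8 + 5·4 + 6·2 + 7·1 = 247.

247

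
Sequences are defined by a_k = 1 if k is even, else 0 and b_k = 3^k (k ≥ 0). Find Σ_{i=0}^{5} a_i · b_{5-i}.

273

Write out a_i and b_{5-i} for i = 0,…,5 and sum the products.
Σ = 1·243 + 0·81 + 1·27 + 0·9 + 1·3 + 0·1 = 273.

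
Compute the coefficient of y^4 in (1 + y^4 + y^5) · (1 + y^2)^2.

(1 + y^4 + y^5) has coefficients 1,0,0,0,1 for degrees 0…4.
(1 + y^2)^2 has coefficients 1,0,2,0,1 for degrees 0…4.
[y^4] = 1·1 + 1·1 = 2.

2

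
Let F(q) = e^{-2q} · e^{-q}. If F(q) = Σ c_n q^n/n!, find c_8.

The EGF product rule gives c_8 = Σ_{k_1+k_2=8} C(8; k_1,k_2) · ∏ g_i(k_i), where e^{-2q} gives (-2)^k; e^{-q} gives (-1)^k.
g_1(k) for k = 0…8: 1, -2, 4, -8, 16, -32, 64, -128, 256.
g_2(k) for k = 0…8: 1, -1, 1, -1, 1, -1, 1, -1, 1.
c_8 = Σ_k C(8,k)·g_1(k)·g_2(8−k) = 1·1·1 + 8·(-2)·(-1) + 28·4·1 + 56·(-8)·(-1) + 70·16·1 + 56·(-32)·(-1) + 28·64·1 + 8·(-128)·(-1) + 1·256·1 = 1 + 16 + 112 + 448 + 1120 + 1792 + 1792 + 1024 + 256 = 6561.

6561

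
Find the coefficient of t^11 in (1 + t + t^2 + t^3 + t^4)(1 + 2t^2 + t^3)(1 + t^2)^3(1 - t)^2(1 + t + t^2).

-8

(1 + t + t^2 + t^3 + t^4) has coefficients 1,1,1,1,1 for degrees 0…4.
(1 + 2t^2 + t^3) has coefficients 1,0,2,1,0,0,0,0,0,0,0,0 for degrees 0…11.
Multiplying by (1 + t^2)^3 gives running coefficients 1,0,5,1,9,3,7,3,2,1,0,0 for degrees 0…11.
Multiplying by (1 - t)^2 gives running coefficients 1,-2,6,-9,12,-14,10,-8,3,0,0,1 for degrees 0…11.
Finally multiplying by (1 + t + t^2), the product of all factors after the first has coefficients 1,-1,5,-5,9,-11,8,-12,5,-5,3,1 for degrees 0…11.
[t^11] = 1·1 + 1·3 + 1·(-5) + 1·5 + 1·(-12) = -8.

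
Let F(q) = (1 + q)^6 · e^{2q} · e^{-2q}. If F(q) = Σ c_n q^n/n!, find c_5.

The EGF product rule gives c_5 = Σ_{k_1+k_2+k_3=5} C(5; k_1,k_2,k_3) · ∏ g_i(k_i), where (1+q)^6 gives the falling factorial (6)_k; e^{2q} gives (2)^k; e^{-2q} gives (-2)^k.
g_1(k) for k = 0…5: 1, 6, 30, 120, 360, 720.
g_2(k) for k = 0…5: 1, 2, 4, 8, 16, 32.
g_3(k) for k = 0…5: 1, -2, 4, -8, 16, -32.
First combine the last two factors: h(k) = Σ_j C(k,j)·g_2(j)·g_3(k−j) for k = 0…5: 1, 0, 0, 0, 0, 0.
c_5 = Σ_k C(5,k)·g_1(k)·h(5−k) = 1·720·1 = 720.

720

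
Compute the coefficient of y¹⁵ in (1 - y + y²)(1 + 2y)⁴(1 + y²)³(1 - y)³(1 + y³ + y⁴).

7

(1 - y + y²) has coefficients 1,-1,1 for degrees 0…2.
(1 + 2y)⁴ has coefficients 1,8,24,32,16,0,0,0,0,0,0,0,0,0,0,0 for degrees 0…15.
Multiplying by (1 + y²)³ gives running coefficients 1,8,27,56,91,120,121,104,72,32,16,0,0,0,0,0 for degrees 0…15.
Multiplying by (1 - y)³ gives running coefficients 1,5,6,-2,-4,-12,-22,10,3,7,32,-24,16,-16,0,0 for degrees 0…15.
Finally multiplying by (1 + y³ + y⁴), the product of all factors after the first has coefficients 1,5,6,-1,2,-1,-18,4,-13,-27,20,-11,26,23,8,-8 for degrees 0…15.
[y¹⁵] = 1·(-8) − 1·8 + 1·23 = 7.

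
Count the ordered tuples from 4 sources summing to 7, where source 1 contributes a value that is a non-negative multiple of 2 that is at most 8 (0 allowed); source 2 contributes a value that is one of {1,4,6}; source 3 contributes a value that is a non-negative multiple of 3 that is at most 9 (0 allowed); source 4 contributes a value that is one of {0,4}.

The generating function for the choices is (1 + t² + t⁴ + t⁶ + t⁸)·(t + t⁴ + t⁶)·(1 + t³ + t⁶ + t⁹)·(1 + t⁴); the count is [t⁷].
(1 + t² + t⁴ + t⁶ + t⁸) has coefficients 1,0,1,0,1,0,1,0 for degrees 0…7.
(t + t⁴ + t⁶) has coefficients 0,1,0,0,1,0,1,0 for degrees 0…7.
Multiplying by (1 + t³ + t⁶ + t⁹) gives running coefficients 0,1,0,0,2,0,1,2 for degrees 0…7.
Finally multiplying by (1 + t⁴), the product of all factors after the first has coefficients 0,1,0,0,2,1,1,2 for degrees 0…7.
[t⁷] = 1·2 + 1·1 + 1·0 + 1·1 = 4.

4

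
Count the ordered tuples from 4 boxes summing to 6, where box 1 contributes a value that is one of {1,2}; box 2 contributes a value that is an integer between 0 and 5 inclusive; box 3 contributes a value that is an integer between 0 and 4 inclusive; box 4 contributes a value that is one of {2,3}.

The generating function for the choices is (q + q^2)·(1 + q + q^2 + q^3 + q^4 + q^5)·(1 + q + q^2 + q^3 + q^4)·(q^2 + q^3); the count is [q^6].
(q + q^2) has coefficients 0,1,1 for degrees 0…2.
(1 + q + q^2 + q^3 + q^4 + q^5) has coefficients 1,1,1,1,1,1,0 for degrees 0…6.
Multiplying by (1 + q + q^2 + q^3 + q^4) gives running coefficients 1,2,3,4,5,5,4 for degrees 0…6.
Finally multiplying by (q^2 + q^3), the product of all factors after the first has coefficients 0,0,1,3,5,7,9 for degrees 0…6.
[q^6] = 1·7 + 1·5 = 12.

12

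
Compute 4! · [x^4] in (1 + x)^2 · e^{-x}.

The EGF product rule gives c_4 = Σ_{k_1+k_2=4} C(4; k_1,k_2) · ∏ g_i(k_i), where (1+x)^2 gives the falling factorial (2)_k; e^{-x} gives (-1)^k.
g_1(k) for k = 0…4: 1, 2, 2, 0, 0.
g_2(k) for k = 0…4: 1, -1, 1, -1, 1.
c_4 = Σ_k C(4,k)·g_1(k)·g_2(4−k) = 1·1·1 + 4·2·(-1) + 6·2·1 = 1 − 8 + 12 = 5.

5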